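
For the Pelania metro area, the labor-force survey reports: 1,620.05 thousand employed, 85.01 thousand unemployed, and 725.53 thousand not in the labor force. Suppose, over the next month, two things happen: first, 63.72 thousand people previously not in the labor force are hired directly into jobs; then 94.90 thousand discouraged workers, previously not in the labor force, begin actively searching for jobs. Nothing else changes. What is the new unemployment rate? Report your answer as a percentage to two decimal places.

Initially, labor force = 1,620.05 + 85.01 = 1,705.06 thousand, so u = 85.01/1,705.06 = 4.99%.
After the first change, employed and labor force both rise by 63.72; unemployed unchanged → E = 1,683.77, U = 85.01, labor force = 1,768.78 thousand.
After the second change, unemployed and labor force both rise by 94.90 → E = 1,683.77, U = 179.91, labor force = 1,863.68 thousand.
New unemployment rate = 179.91 / 1,863.68 = 9.65%.

New unemployment rate ≈ 9.65%.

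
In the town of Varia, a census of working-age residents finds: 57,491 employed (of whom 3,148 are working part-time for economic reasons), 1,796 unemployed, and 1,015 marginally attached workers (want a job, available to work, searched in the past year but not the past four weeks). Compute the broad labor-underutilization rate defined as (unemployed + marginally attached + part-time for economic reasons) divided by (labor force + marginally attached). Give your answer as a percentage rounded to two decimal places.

Broad underutilization rate ≈ 9.88%.

Labor force = 57,491 + 1,796 = 59,287.
Numerator = 1,796 + 1,015 + 3,148 = 5,959.
Denominator = 59,287 + 1,015 = 60,302.
Broad rate = 5,959 / 60,302 = 9.88%.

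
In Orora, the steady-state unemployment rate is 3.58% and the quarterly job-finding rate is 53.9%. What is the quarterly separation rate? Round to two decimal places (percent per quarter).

Separation rate ≈ 2.00% per quarter.

From u* = s/(s+f): s = u·f/(1−u).
s = 0.0358 × 53.9 / (1 − 0.0358) = 1.9296 / 0.9642 ≈ 2.00% per quarter.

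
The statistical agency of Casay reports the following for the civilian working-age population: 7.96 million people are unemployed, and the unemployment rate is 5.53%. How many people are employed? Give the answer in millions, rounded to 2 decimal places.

About 135.98 million are employed.

Labor force = U / u = 7.96 / 0.0553 ≈ 143.94 million.
Employed = labor force − unemployed = 143.94 − 7.96 = 135.98 million.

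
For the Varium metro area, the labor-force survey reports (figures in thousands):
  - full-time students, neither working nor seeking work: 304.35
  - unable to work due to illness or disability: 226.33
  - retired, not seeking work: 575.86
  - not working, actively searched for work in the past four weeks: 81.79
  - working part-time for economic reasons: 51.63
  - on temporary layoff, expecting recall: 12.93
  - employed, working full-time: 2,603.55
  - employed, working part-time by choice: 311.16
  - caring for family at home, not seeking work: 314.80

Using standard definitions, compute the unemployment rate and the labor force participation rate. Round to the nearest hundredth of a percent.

Unemployment rate ≈ 3.09%; labor force participation rate ≈ 68.29%.

Employed = 51.63 + 2,603.55 + 311.16 = 2,966.34 thousand (anyone who worked, including part-time for economic reasons, counts as employed).
Unemployed = 81.79 + 12.93 = 94.72 thousand (jobless and actively searching, or on temporary layoff).
Labor force = 2,966.34 + 94.72 = 3,061.06 thousand.
Not in labor force = 304.35 + 226.33 + 575.86 + 314.80 = 1,421.34 thousand (those not working and not actively searching are outside the labor force).
Civilian working-age population = 3,061.06 + 1,421.34 = 4,482.40 thousand.
Unemployment rate = 94.72 / 3,061.06 = 3.09%.
Labor force participation rate = 3,061.06 / 4,482.40 = 68.29%.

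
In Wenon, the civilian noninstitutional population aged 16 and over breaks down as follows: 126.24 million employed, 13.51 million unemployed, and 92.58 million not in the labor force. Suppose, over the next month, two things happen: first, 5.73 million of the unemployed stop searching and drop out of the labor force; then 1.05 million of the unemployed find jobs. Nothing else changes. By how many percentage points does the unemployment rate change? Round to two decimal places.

Initially, labor force = 126.24 + 13.51 = 139.75 million, so u = 13.51/139.75 = 9.67%.
After the first change, unemployed and labor force both fall by 5.73 → E = 126.24, U = 7.78, labor force = 134.02 million.
After the second change, unemployed falls and employed rises by 1.05; labor force unchanged → E = 127.29, U = 6.73, labor force = 134.02 million.
New unemployment rate = 6.73 / 134.02 = 5.02%.
Change = 5.02% − 9.67% = −4.65 percentage points.

The unemployment rate changes by −4.65 percentage points.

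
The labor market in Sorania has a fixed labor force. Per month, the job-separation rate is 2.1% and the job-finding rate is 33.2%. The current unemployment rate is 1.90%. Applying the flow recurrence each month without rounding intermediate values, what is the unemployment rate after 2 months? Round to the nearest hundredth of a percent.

Unemployment rate after two months ≈ 4.25%.

With a fixed labor force, u_{t+1} = u_t + s·(1−u_t) − f·u_t = u_t·(1−s−f) + s.
Here 1−s−f = 0.647 and s = 0.021.
u_1 = 0.019000 × 0.647 + 0.021 = 0.033293.
u_2 = 0.033293 × 0.647 + 0.021 = 0.042541.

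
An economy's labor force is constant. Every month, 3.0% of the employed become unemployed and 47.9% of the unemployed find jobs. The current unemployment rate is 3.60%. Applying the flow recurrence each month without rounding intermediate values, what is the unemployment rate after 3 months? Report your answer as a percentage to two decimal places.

With a fixed labor force, u_{t+1} = u_t + s·(1−u_t) − f·u_t = u_t·(1−s−f) + s.
Here 1−s−f = 0.491 and s = 0.030.
u_1 = 0.036000 × 0.491 + 0.030 = 0.047676.
u_2 = 0.047676 × 0.491 + 0.030 = 0.053409.
u_3 = 0.053409 × 0.491 + 0.030 = 0.056224.

Unemployment rate after three months ≈ 5.62%.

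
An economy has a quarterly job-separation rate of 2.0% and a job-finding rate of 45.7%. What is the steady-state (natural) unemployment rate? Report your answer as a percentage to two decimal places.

Steady-state unemployment rate ≈ 4.19%.

At steady state the flows balance: s·E = f·U, so U/(E+U) = s/(s+f).
u* = 2.0 / (2.0 + 45.7) = 2.0 / 47.70 = 4.19%.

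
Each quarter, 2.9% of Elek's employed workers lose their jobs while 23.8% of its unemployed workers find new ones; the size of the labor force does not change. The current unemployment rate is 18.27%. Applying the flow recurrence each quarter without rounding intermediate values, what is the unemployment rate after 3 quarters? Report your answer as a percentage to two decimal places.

With a fixed labor force, u_{t+1} = u_t + s·(1−u_t) − f·u_t = u_t·(1−s−f) + s.
Here 1−s−f = 0.733 and s = 0.029.
u_1 = 0.182700 × 0.733 + 0.029 = 0.162919.
u_2 = 0.162919 × 0.733 + 0.029 = 0.148420.
u_3 = 0.148420 × 0.733 + 0.029 = 0.137792.

Unemployment rate after three quarters ≈ 13.78%.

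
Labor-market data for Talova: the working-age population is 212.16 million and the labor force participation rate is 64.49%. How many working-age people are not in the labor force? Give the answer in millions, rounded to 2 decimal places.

Share not in the labor force = 1 − 0.6449 = 0.3551.
Not in labor force = 0.3551 × 212.16 ≈ 75.34 million.

About 75.34 million are not in the labor force.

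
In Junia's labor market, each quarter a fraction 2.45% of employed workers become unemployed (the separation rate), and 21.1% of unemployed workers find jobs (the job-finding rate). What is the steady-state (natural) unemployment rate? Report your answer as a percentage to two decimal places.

At steady state the flows balance: s·E = f·U, so U/(E+U) = s/(s+f).
u* = 2.45 / (2.45 + 21.1) = 2.45 / 23.55 = 10.40%.

Steady-state unemployment rate ≈ 10.40%.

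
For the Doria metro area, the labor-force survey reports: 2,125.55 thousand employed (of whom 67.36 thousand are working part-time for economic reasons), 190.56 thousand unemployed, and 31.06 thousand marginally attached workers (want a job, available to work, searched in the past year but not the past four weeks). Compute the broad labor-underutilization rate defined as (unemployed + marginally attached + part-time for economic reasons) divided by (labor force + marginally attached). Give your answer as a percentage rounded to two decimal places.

Broad underutilization rate ≈ 12.31%.

Labor force = 2,125.55 + 190.56 = 2,316.11 thousand.
Numerator = 190.56 + 31.06 + 67.36 = 288.98 thousand.
Denominator = 2,316.11 + 31.06 = 2,347.17 thousand.
Broad rate = 288.98 / 2,347.17 = 12.31%.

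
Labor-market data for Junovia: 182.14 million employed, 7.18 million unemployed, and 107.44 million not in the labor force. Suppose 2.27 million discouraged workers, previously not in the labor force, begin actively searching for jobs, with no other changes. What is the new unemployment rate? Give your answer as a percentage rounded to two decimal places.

Initially, labor force = 182.14 + 7.18 = 189.32 million, so u = 7.18/189.32 = 3.79%.
After the change, unemployed and labor force both rise by 2.27 → E = 182.14, U = 9.45, labor force = 191.59 million.
New unemployment rate = 9.45 / 191.59 = 4.93%.

New unemployment rate ≈ 4.93%.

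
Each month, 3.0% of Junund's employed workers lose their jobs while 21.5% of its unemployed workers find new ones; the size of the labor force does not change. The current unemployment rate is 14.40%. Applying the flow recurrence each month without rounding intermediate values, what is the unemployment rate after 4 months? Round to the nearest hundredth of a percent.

Unemployment rate after four months ≈ 12.95%.

With a fixed labor force, u_{t+1} = u_t + s·(1−u_t) − f·u_t = u_t·(1−s−f) + s.
Here 1−s−f = 0.755 and s = 0.030.
u_1 = 0.144000 × 0.755 + 0.030 = 0.138720.
u_2 = 0.138720 × 0.755 + 0.030 = 0.134734.
u_3 = 0.134734 × 0.755 + 0.030 = 0.131724.
u_4 = 0.131724 × 0.755 + 0.030 = 0.129452.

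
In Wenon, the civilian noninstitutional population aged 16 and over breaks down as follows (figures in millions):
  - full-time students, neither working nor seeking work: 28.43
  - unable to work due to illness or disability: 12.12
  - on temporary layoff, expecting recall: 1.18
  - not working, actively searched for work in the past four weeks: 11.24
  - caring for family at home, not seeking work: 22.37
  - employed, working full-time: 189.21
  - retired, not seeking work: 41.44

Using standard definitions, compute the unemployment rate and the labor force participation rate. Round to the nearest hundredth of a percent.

Unemployment rate ≈ 6.16%; labor force participation rate ≈ 65.89%.

Employed = 189.21 million.
Unemployed = 1.18 + 11.24 = 12.42 million (jobless and actively searching, or on temporary layoff).
Labor force = 189.21 + 12.42 = 201.63 million.
Not in labor force = 28.43 + 12.12 + 22.37 + 41.44 = 104.36 million (those not working and not actively searching are outside the labor force).
Civilian working-age population = 201.63 + 104.36 = 305.99 million.
Unemployment rate = 12.42 / 201.63 = 6.16%.
Labor force participation rate = 201.63 / 305.99 = 65.89%.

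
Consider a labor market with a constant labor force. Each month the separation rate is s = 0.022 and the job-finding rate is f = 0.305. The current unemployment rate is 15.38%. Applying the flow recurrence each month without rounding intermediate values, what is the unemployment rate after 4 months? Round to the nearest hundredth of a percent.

Unemployment rate after four months ≈ 8.50%.

With a fixed labor force, u_{t+1} = u_t + s·(1−u_t) − f·u_t = u_t·(1−s−f) + s.
Here 1−s−f = 0.673 and s = 0.022.
u_1 = 0.153800 × 0.673 + 0.022 = 0.125507.
u_2 = 0.125507 × 0.673 + 0.022 = 0.106466.
u_3 = 0.106466 × 0.673 + 0.022 = 0.093652.
u_4 = 0.093652 × 0.673 + 0.022 = 0.085028.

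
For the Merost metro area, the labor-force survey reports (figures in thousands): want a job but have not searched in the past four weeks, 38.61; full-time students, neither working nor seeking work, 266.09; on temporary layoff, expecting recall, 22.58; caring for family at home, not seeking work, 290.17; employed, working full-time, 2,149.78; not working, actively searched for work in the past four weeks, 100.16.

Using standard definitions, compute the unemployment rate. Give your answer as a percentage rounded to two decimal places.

Employed = 2,149.78 thousand.
Unemployed = 22.58 + 100.16 = 122.74 thousand (jobless and actively searching, or on temporary layoff).
Labor force = 2,149.78 + 122.74 = 2,272.52 thousand.
Unemployment rate = 122.74 / 2,272.52 = 5.40%.

Unemployment rate ≈ 5.40%.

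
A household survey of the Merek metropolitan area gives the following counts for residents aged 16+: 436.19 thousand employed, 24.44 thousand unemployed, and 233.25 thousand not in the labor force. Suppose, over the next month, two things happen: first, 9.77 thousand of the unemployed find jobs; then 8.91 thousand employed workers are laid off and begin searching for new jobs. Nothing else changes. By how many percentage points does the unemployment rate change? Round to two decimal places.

Initially, labor force = 436.19 + 24.44 = 460.63 thousand, so u = 24.44/460.63 = 5.31%.
After the first change, unemployed falls and employed rises by 9.77; labor force unchanged → E = 445.96, U = 14.67, labor force = 460.63 thousand.
After the second change, employed falls and unemployed rises by 8.91; labor force unchanged → E = 437.05, U = 23.58, labor force = 460.63 thousand.
New unemployment rate = 23.58 / 460.63 = 5.12%.
Change = 5.12% − 5.31% = −0.19 percentage points.

The unemployment rate changes by −0.19 percentage points.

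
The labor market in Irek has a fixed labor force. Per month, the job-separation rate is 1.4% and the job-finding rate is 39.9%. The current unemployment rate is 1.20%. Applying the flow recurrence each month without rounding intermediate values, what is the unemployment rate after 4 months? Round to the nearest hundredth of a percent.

Unemployment rate after four months ≈ 3.13%.

With a fixed labor force, u_{t+1} = u_t + s·(1−u_t) − f·u_t = u_t·(1−s−f) + s.
Here 1−s−f = 0.587 and s = 0.014.
u_1 = 0.012000 × 0.587 + 0.014 = 0.021044.
u_2 = 0.021044 × 0.587 + 0.014 = 0.026353.
u_3 = 0.026353 × 0.587 + 0.014 = 0.029469.
u_4 = 0.029469 × 0.587 + 0.014 = 0.031298.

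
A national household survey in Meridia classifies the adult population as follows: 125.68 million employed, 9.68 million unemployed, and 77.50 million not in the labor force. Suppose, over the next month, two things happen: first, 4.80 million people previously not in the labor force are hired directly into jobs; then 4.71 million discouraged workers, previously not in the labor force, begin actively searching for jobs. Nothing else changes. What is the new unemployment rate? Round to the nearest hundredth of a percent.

Initially, labor force = 125.68 + 9.68 = 135.36 million, so u = 9.68/135.36 = 7.15%.
After the first change, employed and labor force both rise by 4.80; unemployed unchanged → E = 130.48, U = 9.68, labor force = 140.16 million.
After the second change, unemployed and labor force both rise by 4.71 → E = 130.48, U = 14.39, labor force = 144.87 million.
New unemployment rate = 14.39 / 144.87 = 9.93%.

New unemployment rate ≈ 9.93%.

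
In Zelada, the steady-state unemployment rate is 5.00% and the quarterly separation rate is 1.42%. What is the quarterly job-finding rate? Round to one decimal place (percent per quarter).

From u* = s/(s+f): f = s·(1−u)/u.
f = 1.42 × (1 − 0.0500) / 0.0500 = 1.3490 / 0.0500 ≈ 27.0% per quarter.

Job-finding rate ≈ 27.0% per quarter.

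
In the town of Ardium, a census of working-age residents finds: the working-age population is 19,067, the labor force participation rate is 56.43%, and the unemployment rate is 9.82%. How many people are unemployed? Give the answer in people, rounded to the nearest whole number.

About 1,057 are unemployed.

Labor force = 0.5643 × 19,067 = 10,760.
Unemployed = 0.0982 × 10,760 ≈ 1,057.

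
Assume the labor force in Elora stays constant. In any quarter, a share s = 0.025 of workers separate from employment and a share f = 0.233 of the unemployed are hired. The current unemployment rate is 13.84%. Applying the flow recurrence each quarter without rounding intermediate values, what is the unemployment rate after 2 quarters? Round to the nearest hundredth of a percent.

Unemployment rate after two quarters ≈ 11.97%.

With a fixed labor force, u_{t+1} = u_t + s·(1−u_t) − f·u_t = u_t·(1−s−f) + s.
Here 1−s−f = 0.742 and s = 0.025.
u_1 = 0.138400 × 0.742 + 0.025 = 0.127693.
u_2 = 0.127693 × 0.742 + 0.025 = 0.119748.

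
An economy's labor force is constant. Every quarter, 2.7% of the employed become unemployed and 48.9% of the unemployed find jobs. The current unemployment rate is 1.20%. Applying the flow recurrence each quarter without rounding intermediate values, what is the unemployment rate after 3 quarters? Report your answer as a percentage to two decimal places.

With a fixed labor force, u_{t+1} = u_t + s·(1−u_t) − f·u_t = u_t·(1−s−f) + s.
Here 1−s−f = 0.484 and s = 0.027.
u_1 = 0.012000 × 0.484 + 0.027 = 0.032808.
u_2 = 0.032808 × 0.484 + 0.027 = 0.042879.
u_3 = 0.042879 × 0.484 + 0.027 = 0.047753.

Unemployment rate after three quarters ≈ 4.78%.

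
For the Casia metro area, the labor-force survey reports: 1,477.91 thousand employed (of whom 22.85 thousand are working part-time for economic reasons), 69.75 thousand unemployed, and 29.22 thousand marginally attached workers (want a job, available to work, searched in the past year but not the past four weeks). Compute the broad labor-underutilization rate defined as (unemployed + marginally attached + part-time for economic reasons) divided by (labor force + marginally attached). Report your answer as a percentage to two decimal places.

Labor force = 1,477.91 + 69.75 = 1,547.66 thousand.
Numerator = 69.75 + 29.22 + 22.85 = 121.82 thousand.
Denominator = 1,547.66 + 29.22 = 1,576.88 thousand.
Broad rate = 121.82 / 1,576.88 = 7.73%.

Broad underutilization rate ≈ 7.73%.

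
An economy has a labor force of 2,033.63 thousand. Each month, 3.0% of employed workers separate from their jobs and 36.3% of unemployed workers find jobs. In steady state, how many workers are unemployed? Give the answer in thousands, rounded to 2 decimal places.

Steady-state unemployment rate u* = s/(s+f) = 3.0/(3.0+36.3) = 0.076336.
Unemployed = u* × labor force = 0.076336 × 2,033.63 ≈ 155.24 thousand.

About 155.24 thousand are unemployed in steady state.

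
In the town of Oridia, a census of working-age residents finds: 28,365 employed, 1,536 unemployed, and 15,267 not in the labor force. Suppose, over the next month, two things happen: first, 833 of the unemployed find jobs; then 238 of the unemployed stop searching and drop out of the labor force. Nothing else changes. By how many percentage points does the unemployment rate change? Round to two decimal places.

The unemployment rate changes by −3.57 percentage points.

Initially, labor force = 28,365 + 1,536 = 29,901, so u = 1,536/29,901 = 5.14%.
After the first change, unemployed falls and employed rises by 833; labor force unchanged → E = 29,198, U = 703, labor force = 29,901.
After the second change, unemployed and labor force both fall by 238 → E = 29,198, U = 465, labor force = 29,663.
New unemployment rate = 465 / 29,663 = 1.57%.
Change = 1.57% − 5.14% = −3.57 percentage points.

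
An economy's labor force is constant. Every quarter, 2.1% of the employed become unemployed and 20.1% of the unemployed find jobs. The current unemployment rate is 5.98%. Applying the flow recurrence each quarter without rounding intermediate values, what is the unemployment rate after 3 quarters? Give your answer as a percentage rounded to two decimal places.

With a fixed labor force, u_{t+1} = u_t + s·(1−u_t) − f·u_t = u_t·(1−s−f) + s.
Here 1−s−f = 0.778 and s = 0.021.
u_1 = 0.059800 × 0.778 + 0.021 = 0.067524.
u_2 = 0.067524 × 0.778 + 0.021 = 0.073534.
u_3 = 0.073534 × 0.778 + 0.021 = 0.078209.

Unemployment rate after three quarters ≈ 7.82%.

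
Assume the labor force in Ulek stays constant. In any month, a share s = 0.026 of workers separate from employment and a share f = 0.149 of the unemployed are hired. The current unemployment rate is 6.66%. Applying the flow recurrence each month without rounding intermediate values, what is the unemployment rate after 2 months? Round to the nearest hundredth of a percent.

Unemployment rate after two months ≈ 9.28%.

With a fixed labor force, u_{t+1} = u_t + s·(1−u_t) − f·u_t = u_t·(1−s−f) + s.
Here 1−s−f = 0.825 and s = 0.026.
u_1 = 0.066600 × 0.825 + 0.026 = 0.080945.
u_2 = 0.080945 × 0.825 + 0.026 = 0.092780.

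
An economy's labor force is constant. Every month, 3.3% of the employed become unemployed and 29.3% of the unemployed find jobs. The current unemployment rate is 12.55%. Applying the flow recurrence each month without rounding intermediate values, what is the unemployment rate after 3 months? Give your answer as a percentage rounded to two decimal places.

With a fixed labor force, u_{t+1} = u_t + s·(1−u_t) − f·u_t = u_t·(1−s−f) + s.
Here 1−s−f = 0.674 and s = 0.033.
u_1 = 0.125500 × 0.674 + 0.033 = 0.117587.
u_2 = 0.117587 × 0.674 + 0.033 = 0.112254.
u_3 = 0.112254 × 0.674 + 0.033 = 0.108659.

Unemployment rate after three months ≈ 10.87%.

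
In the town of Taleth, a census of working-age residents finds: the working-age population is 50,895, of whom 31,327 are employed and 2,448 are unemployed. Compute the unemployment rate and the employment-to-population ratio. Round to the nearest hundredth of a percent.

Unemployment rate ≈ 7.25%; employment-population ratio ≈ 61.55%.

Labor force = employed + unemployed = 31,327 + 2,448 = 33,775.
Unemployment rate = 2,448 / 33,775 = 7.25%.
Employment-population ratio = 31,327 / 50,895 = 61.55%.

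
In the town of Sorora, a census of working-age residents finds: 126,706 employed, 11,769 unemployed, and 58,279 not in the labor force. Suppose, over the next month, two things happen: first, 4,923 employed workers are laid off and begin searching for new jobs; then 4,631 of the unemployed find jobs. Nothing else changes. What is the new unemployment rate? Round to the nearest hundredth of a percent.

New unemployment rate ≈ 8.71%.

Initially, labor force = 126,706 + 11,769 = 138,475, so u = 11,769/138,475 = 8.50%.
After the first change, employed falls and unemployed rises by 4,923; labor force unchanged → E = 121,783, U = 16,692, labor force = 138,475.
After the second change, unemployed falls and employed rises by 4,631; labor force unchanged → E = 126,414, U = 12,061, labor force = 138,475.
New unemployment rate = 12,061 / 138,475 = 8.71%.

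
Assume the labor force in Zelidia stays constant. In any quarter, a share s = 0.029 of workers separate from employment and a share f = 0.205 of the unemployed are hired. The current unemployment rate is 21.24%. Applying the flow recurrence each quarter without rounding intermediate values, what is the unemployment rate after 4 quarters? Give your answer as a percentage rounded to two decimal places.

Unemployment rate after four quarters ≈ 15.44%.

With a fixed labor force, u_{t+1} = u_t + s·(1−u_t) − f·u_t = u_t·(1−s−f) + s.
Here 1−s−f = 0.766 and s = 0.029.
u_1 = 0.212400 × 0.766 + 0.029 = 0.191698.
u_2 = 0.191698 × 0.766 + 0.029 = 0.175841.
u_3 = 0.175841 × 0.766 + 0.029 = 0.163694.
u_4 = 0.163694 × 0.766 + 0.029 = 0.154390.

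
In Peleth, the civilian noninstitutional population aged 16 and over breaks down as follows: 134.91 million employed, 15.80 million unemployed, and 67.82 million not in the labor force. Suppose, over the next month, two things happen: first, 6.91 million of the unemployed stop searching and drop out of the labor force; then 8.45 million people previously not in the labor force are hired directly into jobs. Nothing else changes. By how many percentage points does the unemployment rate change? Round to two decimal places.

The unemployment rate changes by −4.64 percentage points.

Initially, labor force = 134.91 + 15.80 = 150.71 million, so u = 15.80/150.71 = 10.48%.
After the first change, unemployed and labor force both fall by 6.91 → E = 134.91, U = 8.89, labor force = 143.80 million.
After the second change, employed and labor force both rise by 8.45; unemployed unchanged → E = 143.36, U = 8.89, labor force = 152.25 million.
New unemployment rate = 8.89 / 152.25 = 5.84%.
Change = 5.84% − 10.48% = −4.64 percentage points.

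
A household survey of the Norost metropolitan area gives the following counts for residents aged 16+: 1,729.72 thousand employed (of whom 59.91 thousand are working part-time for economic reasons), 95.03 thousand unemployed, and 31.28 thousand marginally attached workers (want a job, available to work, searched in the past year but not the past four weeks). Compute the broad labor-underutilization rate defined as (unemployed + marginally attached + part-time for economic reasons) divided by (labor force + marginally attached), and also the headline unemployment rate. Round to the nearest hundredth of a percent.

Broad underutilization rate ≈ 10.03%; headline unemployment rate ≈ 5.21%.

Labor force = 1,729.72 + 95.03 = 1,824.75 thousand.
Numerator = 95.03 + 31.28 + 59.91 = 186.22 thousand.
Denominator = 1,824.75 + 31.28 = 1,856.03 thousand.
Broad rate = 186.22 / 1,856.03 = 10.03%.
Headline unemployment rate = 95.03 / 1,824.75 = 5.21%.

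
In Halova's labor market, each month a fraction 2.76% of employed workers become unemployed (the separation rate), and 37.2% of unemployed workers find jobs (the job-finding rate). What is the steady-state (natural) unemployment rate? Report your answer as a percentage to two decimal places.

Steady-state unemployment rate ≈ 6.91%.

At steady state the flows balance: s·E = f·U, so U/(E+U) = s/(s+f).
u* = 2.76 / (2.76 + 37.2) = 2.76 / 39.96 = 6.91%.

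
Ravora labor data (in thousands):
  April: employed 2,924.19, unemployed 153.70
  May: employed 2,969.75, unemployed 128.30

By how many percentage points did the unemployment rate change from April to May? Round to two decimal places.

The unemployment rate changed by −0.85 percentage points.

April: labor force = 2,924.19 + 153.70 = 3,077.89; u = 153.70/3,077.89 = 4.99%.
May: labor force = 2,969.75 + 128.30 = 3,098.05; u = 128.30/3,098.05 = 4.14%.
Change = 4.14% − 4.99% = −0.85 pp.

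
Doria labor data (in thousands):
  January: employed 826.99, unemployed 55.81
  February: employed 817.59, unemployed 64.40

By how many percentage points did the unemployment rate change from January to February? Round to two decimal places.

January: labor force = 826.99 + 55.81 = 882.80; u = 55.81/882.80 = 6.32%.
February: labor force = 817.59 + 64.40 = 881.99; u = 64.40/881.99 = 7.30%.
Change = 7.30% − 6.32% = +0.98 pp.

The unemployment rate changed by +0.98 percentage points.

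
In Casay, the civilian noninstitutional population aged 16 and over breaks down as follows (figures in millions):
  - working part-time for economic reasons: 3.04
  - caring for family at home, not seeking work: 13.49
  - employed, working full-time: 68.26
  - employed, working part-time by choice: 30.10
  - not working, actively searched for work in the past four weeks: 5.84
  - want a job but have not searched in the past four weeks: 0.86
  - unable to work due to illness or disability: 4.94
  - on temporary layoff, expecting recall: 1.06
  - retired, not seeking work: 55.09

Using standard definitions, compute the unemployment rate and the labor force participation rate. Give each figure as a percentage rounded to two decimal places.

Employed = 3.04 + 68.26 + 30.10 = 101.40 million (anyone who worked, including part-time for economic reasons, counts as employed).
Unemployed = 5.84 + 1.06 = 6.90 million (jobless and actively searching, or on temporary layoff).
Labor force = 101.40 + 6.90 = 108.30 million.
Not in labor force = 13.49 + 0.86 + 4.94 + 55.09 = 74.38 million (those not working and not actively searching are outside the labor force — including those who want a job but have given up searching).
Civilian working-age population = 108.30 + 74.38 = 182.68 million.
Unemployment rate = 6.90 / 108.30 = 6.37%.
Labor force participation rate = 108.30 / 182.68 = 59.28%.

Unemployment rate ≈ 6.37%; labor force participation rate ≈ 59.28%.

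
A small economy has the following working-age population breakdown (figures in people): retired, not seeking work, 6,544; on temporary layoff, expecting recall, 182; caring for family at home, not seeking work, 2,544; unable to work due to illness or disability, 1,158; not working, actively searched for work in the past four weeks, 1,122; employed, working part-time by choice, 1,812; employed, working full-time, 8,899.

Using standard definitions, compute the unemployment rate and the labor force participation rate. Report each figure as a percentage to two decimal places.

Employed = 1,812 + 8,899 = 10,711.
Unemployed = 182 + 1,122 = 1,304 (jobless and actively searching, or on temporary layoff).
Labor force = 10,711 + 1,304 = 12,015.
Not in labor force = 6,544 + 2,544 + 1,158 = 10,246 (those not working and not actively searching are outside the labor force).
Civilian working-age population = 12,015 + 10,246 = 22,261.
Unemployment rate = 1,304 / 12,015 = 10.85%.
Labor force participation rate = 12,015 / 22,261 = 53.97%.

Unemployment rate ≈ 10.85%; labor force participation rate ≈ 53.97%.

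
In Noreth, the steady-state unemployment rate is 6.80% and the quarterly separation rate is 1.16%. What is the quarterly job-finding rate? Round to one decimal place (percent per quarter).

From u* = s/(s+f): f = s·(1−u)/u.
f = 1.16 × (1 − 0.0680) / 0.0680 = 1.0811 / 0.0680 ≈ 15.9% per quarter.

Job-finding rate ≈ 15.9% per quarter.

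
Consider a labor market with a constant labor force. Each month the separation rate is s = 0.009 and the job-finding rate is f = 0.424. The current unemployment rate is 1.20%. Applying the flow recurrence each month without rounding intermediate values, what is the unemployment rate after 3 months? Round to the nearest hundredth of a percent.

Unemployment rate after three months ≈ 1.92%.

With a fixed labor force, u_{t+1} = u_t + s·(1−u_t) − f·u_t = u_t·(1−s−f) + s.
Here 1−s−f = 0.567 and s = 0.009.
u_1 = 0.012000 × 0.567 + 0.009 = 0.015804.
u_2 = 0.015804 × 0.567 + 0.009 = 0.017961.
u_3 = 0.017961 × 0.567 + 0.009 = 0.019184.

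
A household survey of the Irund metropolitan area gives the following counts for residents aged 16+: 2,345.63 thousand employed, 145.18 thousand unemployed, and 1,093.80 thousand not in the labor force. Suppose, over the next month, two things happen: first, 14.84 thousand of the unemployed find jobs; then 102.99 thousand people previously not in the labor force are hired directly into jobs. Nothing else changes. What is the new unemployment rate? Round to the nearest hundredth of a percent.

Initially, labor force = 2,345.63 + 145.18 = 2,490.81 thousand, so u = 145.18/2,490.81 = 5.83%.
After the first change, unemployed falls and employed rises by 14.84; labor force unchanged → E = 2,360.47, U = 130.34, labor force = 2,490.81 thousand.
After the second change, employed and labor force both rise by 102.99; unemployed unchanged → E = 2,463.46, U = 130.34, labor force = 2,593.80 thousand.
New unemployment rate = 130.34 / 2,593.80 = 5.03%.

New unemployment rate ≈ 5.03%.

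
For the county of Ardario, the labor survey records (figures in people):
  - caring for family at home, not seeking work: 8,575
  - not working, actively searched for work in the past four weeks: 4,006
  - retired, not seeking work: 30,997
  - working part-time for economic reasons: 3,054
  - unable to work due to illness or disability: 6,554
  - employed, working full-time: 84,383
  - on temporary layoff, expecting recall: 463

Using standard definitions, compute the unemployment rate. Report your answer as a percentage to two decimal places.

Unemployment rate ≈ 4.86%.

Employed = 3,054 + 84,383 = 87,437 (anyone who worked, including part-time for economic reasons, counts as employed).
Unemployed = 4,006 + 463 = 4,469 (jobless and actively searching, or on temporary layoff).
Labor force = 87,437 + 4,469 = 91,906.
Unemployment rate = 4,469 / 91,906 = 4.86%.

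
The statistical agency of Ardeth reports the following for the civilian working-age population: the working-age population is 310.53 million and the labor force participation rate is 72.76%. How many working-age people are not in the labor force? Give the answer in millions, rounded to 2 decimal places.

Share not in the labor force = 1 − 0.7276 = 0.2724.
Not in labor force = 0.2724 × 310.53 ≈ 84.59 million.

About 84.59 million are not in the labor force.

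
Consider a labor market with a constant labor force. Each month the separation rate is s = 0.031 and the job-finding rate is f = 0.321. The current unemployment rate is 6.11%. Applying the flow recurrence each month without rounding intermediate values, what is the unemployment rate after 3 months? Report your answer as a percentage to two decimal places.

With a fixed labor force, u_{t+1} = u_t + s·(1−u_t) − f·u_t = u_t·(1−s−f) + s.
Here 1−s−f = 0.648 and s = 0.031.
u_1 = 0.061100 × 0.648 + 0.031 = 0.070593.
u_2 = 0.070593 × 0.648 + 0.031 = 0.076744.
u_3 = 0.076744 × 0.648 + 0.031 = 0.080730.

Unemployment rate after three months ≈ 8.07%.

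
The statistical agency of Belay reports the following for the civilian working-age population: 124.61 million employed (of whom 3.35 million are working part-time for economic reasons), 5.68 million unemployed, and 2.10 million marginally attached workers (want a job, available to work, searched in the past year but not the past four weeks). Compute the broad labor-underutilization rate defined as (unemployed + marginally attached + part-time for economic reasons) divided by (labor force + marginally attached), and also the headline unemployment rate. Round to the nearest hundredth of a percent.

Broad underutilization rate ≈ 8.41%; headline unemployment rate ≈ 4.36%.

Labor force = 124.61 + 5.68 = 130.29 million.
Numerator = 5.68 + 2.10 + 3.35 = 11.13 million.
Denominator = 130.29 + 2.10 = 132.39 million.
Broad rate = 11.13 / 132.39 = 8.41%.
Headline unemployment rate = 5.68 / 130.29 = 4.36%.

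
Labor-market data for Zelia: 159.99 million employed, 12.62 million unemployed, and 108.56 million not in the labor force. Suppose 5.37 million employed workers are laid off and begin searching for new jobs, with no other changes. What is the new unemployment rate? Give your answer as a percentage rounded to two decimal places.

Initially, labor force = 159.99 + 12.62 = 172.61 million, so u = 12.62/172.61 = 7.31%.
After the change, employed falls and unemployed rises by 5.37; labor force unchanged → E = 154.62, U = 17.99, labor force = 172.61 million.
New unemployment rate = 17.99 / 172.61 = 10.42%.

New unemployment rate ≈ 10.42%.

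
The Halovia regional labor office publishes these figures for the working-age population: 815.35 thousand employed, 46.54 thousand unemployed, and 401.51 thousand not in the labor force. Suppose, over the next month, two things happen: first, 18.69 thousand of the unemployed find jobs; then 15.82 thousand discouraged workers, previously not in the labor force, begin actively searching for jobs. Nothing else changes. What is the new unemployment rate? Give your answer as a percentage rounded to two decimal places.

New unemployment rate ≈ 4.98%.

Initially, labor force = 815.35 + 46.54 = 861.89 thousand, so u = 46.54/861.89 = 5.40%.
After the first change, unemployed falls and employed rises by 18.69; labor force unchanged → E = 834.04, U = 27.85, labor force = 861.89 thousand.
After the second change, unemployed and labor force both rise by 15.82 → E = 834.04, U = 43.67, labor force = 877.71 thousand.
New unemployment rate = 43.67 / 877.71 = 4.98%.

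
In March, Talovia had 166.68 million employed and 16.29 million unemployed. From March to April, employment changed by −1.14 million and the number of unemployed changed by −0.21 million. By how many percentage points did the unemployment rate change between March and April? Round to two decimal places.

The unemployment rate changed by −0.05 percentage points.

March: labor force = 166.68 + 16.29 = 182.97; u = 16.29/182.97 = 8.90%.
April: labor force = 165.54 + 16.08 = 181.62; u = 16.08/181.62 = 8.85%.
Change = 8.85% − 8.90% = −0.05 pp.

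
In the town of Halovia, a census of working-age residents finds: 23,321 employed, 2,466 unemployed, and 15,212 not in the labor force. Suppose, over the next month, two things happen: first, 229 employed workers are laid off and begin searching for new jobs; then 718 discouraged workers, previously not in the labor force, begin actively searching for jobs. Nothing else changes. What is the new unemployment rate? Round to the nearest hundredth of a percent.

Initially, labor force = 23,321 + 2,466 = 25,787, so u = 2,466/25,787 = 9.56%.
After the first change, employed falls and unemployed rises by 229; labor force unchanged → E = 23,092, U = 2,695, labor force = 25,787.
After the second change, unemployed and labor force both rise by 718 → E = 23,092, U = 3,413, labor force = 26,505.
New unemployment rate = 3,413 / 26,505 = 12.88%.

New unemployment rate ≈ 12.88%.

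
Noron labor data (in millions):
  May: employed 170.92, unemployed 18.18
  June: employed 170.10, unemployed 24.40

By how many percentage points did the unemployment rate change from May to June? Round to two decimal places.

The unemployment rate changed by +2.93 percentage points.

May: labor force = 170.92 + 18.18 = 189.10; u = 18.18/189.10 = 9.61%.
June: labor force = 170.10 + 24.40 = 194.50; u = 24.40/194.50 = 12.54%.
Change = 12.54% − 9.61% = +2.93 pp.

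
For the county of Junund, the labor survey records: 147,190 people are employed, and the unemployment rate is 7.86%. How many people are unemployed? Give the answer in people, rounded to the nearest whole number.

About 12,556 are unemployed.

Let U be the number unemployed. The labor force is E + U, and U/(E+U) = 0.0786.
So U = 0.0786 × 147,190 / (1 − 0.0786) = 11569.13 / 0.9214 ≈ 12,556.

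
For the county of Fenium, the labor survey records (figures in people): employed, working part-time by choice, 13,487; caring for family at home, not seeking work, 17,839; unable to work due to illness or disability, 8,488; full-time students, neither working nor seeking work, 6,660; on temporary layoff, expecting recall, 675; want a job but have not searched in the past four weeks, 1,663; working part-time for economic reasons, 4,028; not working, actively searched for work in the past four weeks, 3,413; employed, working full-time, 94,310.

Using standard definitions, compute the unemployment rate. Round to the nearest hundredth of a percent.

Unemployment rate ≈ 3.53%.

Employed = 13,487 + 4,028 + 94,310 = 111,825 (anyone who worked, including part-time for economic reasons, counts as employed).
Unemployed = 675 + 3,413 = 4,088 (jobless and actively searching, or on temporary layoff).
Labor force = 111,825 + 4,088 = 115,913.
Unemployment rate = 4,088 / 115,913 = 3.53%.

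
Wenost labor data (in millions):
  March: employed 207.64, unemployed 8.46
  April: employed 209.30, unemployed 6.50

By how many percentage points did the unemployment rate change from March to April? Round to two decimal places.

March: labor force = 207.64 + 8.46 = 216.10; u = 8.46/216.10 = 3.91%.
April: labor force = 209.30 + 6.50 = 215.80; u = 6.50/215.80 = 3.01%.
Change = 3.01% − 3.91% = −0.90 pp.

The unemployment rate changed by −0.90 percentage points.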